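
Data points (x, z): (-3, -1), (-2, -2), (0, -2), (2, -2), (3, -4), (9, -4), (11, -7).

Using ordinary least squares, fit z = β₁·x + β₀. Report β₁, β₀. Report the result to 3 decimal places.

The normal equations are: 228·β₁ + 20·β₀ = -122;  20·β₁ + 7·β₀ = -22.
(Σx·x = 228, Σx = 20, Σ1 = 7, Σx·z = -122, Σz = -22.)
Δ = 228·7 − 20² = 1196.
β₁ = ((-122)·7 − 20·(-22))/1196 = -9/26; β₀ = (228·(-22) − 20·(-122))/1196 = -28/13.

β₁ = -0.346, β₀ = -2.154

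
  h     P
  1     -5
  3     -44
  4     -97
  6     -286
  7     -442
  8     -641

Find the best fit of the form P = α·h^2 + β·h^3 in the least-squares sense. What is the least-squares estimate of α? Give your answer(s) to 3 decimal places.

The normal system XᵀX·[α, β]ᵀ = XᵀP is [[8131, 58619]; [58619, 431275]]·[α, β]ᵀ = [-74931, -548975]ᵀ.
Δ = 8131·431275 − 58619² = 70509864.
α = ((-74931)·431275 − 58619·(-548975))/70509864 = -33875375/17627466; β = (8131·(-548975) − 58619·(-74931))/70509864 = -17833859/17627466.

α = -1.922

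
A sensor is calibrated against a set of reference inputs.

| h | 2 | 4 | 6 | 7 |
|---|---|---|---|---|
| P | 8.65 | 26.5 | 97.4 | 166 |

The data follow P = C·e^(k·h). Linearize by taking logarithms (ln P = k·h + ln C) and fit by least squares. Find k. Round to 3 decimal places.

With ln Pᵢ as the transformed response and hᵢ as the regressor:
Σh = 19.0000, Σ(h)² = 105.0000, Σln P = 15.1255, Σh·ln P = 80.6806.
Equations: 105.0000·k + 19.0000·ln C = 80.6806;  19.0000·k + 4·ln C = 15.1255.
Slope k = (n·Σh·ln P − Σh·Σln P)/(n·Σ(h)² − (Σh)²) = (4·80.6806 − 19.0000·15.1255)/59.0000 = 0.59894; ln C = (Σln P − k·Σh)/n = 0.93642.

k = 0.599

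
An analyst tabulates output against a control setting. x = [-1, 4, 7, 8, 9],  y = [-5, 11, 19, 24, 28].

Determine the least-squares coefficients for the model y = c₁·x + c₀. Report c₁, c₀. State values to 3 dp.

Setting ∂/∂c₁ … = 0 gives: 211·c₁ + 27·c₀ = 626;  27·c₁ + 5·c₀ = 77.
(Σx·x = 211, Σx = 27, Σ1 = 5, Σx·y = 626, Σy = 77.)
Determinant 211·5 − 27² = 326.
c₁ = (626·5 − 27·77)/326 = 1051/326; c₀ = (211·77 − 27·626)/326 = -655/326.

c₁ = 3.224, c₀ = -2.009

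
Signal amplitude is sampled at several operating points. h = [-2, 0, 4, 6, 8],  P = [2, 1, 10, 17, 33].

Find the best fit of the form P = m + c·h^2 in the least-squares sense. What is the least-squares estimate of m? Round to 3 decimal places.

Compute the Gram sums: Σ1 = 5, Σh^2 = 120, Σh^2·h^2 = 5664.
Moment sums: ΣP = 63, Σh^2·P = 2892.
MᵀM·[m, c]ᵀ = MᵀP becomes [[5, 120]; [120, 5664]]·[m, c]ᵀ = [63, 2892]ᵀ.
Eliminating c: 5664·(row 1) − 120·(row 2) gives 13920·m = 5664·63 − 120·2892 = 9792, so m = 102/145.
Then c = (2892 − 120·(102/145))/5664 = 115/232.

m = 0.703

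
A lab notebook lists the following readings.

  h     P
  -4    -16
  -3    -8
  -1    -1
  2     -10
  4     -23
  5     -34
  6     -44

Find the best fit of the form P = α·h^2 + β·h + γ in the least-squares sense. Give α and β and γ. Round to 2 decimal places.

α = -1.01, β = -1.01, γ = -2.65

Setting ∂/∂α … = 0 gives: 2531·α + 321·β + 107·γ = -3171;  321·α + 107·β + 9·γ = -457;  107·α + 9·β + 7·γ = -136.
(Σh^2·h^2 = 2531, Σh^2·h = 321, Σh^2 = 107, Σh·h = 107, Σh = 9, Σ1 = 7, Σh^2·P = -3171, Σh·P = -457, ΣP = -136.)
Solving the 3×3 system (Gaussian elimination) gives α = -22955/22664, β = -22885/22664, γ = -30011/11332.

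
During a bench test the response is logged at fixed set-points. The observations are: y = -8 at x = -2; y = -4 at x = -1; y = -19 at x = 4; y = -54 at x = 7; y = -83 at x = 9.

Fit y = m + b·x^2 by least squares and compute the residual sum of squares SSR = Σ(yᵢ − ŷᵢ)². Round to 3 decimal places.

Setting ∂/∂m … = 0 gives: 5·m + 151·b = -168;  151·m + 9235·b = -9709.
(Σ1 = 5, Σx^2 = 151, Σx^2·x^2 = 9235, Σy = -168, Σx^2·y = -9709.)
Eliminating b: 9235·(row 1) − 151·(row 2) gives 23374·m = 9235·(-168) − 151·(-9709) = -85421, so m = -85421/23374.
Then b = ((-9709) − 151·(-85421/23374))/9235 = -23177/23374.
Residuals: -8863/23374, 7551/11687, 12147/23374, -20551/11687, 11358/11687; SSR = 113783/23374.

SSR = 4.868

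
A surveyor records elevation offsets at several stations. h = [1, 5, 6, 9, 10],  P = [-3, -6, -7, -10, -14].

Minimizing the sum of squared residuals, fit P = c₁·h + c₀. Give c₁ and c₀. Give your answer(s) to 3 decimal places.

c₁ = -1.122, c₀ = -1.043

XᵀX·[c₁, c₀]ᵀ = XᵀP reads: 243·c₁ + 31·c₀ = -305;  31·c₁ + 5·c₀ = -40.
(Σh·h = 243, Σh = 31, Σ1 = 5, Σh·P = -305, ΣP = -40.)
det = 243·5 − 31² = 254.
c₁ = ((-305)·5 − 31·(-40))/254 = -285/254; c₀ = (243·(-40) − 31·(-305))/254 = -265/254.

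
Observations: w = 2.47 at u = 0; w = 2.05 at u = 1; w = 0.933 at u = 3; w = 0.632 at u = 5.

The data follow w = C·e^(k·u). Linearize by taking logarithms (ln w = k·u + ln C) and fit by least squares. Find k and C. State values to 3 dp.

Let Y = ln w. Fitting Y = k·u + ln C by least squares:
XᵀX = [[35.0000, 9.0000]; [9.0000, 4]], rhs = [-1.7845, 1.0938]ᵀ  (here Σu = 9.0000, Σ(u)² = 35.0000, Σln w = 1.0938, Σu·ln w = -1.7845).
Slope k = (n·Σu·ln w − Σu·Σln w)/(n·Σ(u)² − (Σu)²) = (4·-1.7845 − 9.0000·1.0938)/59.0000 = -0.28784; ln C = (Σln w − k·Σu)/n = 0.92111, so C = exp(0.92111) = 2.51207.

k = -0.288, C = 2.512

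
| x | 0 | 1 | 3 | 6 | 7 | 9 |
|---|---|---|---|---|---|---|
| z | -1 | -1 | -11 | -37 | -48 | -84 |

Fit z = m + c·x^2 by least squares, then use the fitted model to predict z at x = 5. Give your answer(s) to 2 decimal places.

ẑ = -25.94

Normal-equation sums: Σ1 = 6, Σx^2 = 176, Σx^2·x^2 = 10340.
And Σz = -182, Σx^2·z = -10588.
MᵀM·[m, c]ᵀ = Mᵀz becomes [[6, 176]; [176, 10340]]·[m, c]ᵀ = [-182, -10588]ᵀ.
Δ = 6·10340 − 176² = 31064.
m = ((-182)·10340 − 176·(-10588))/31064 = -209/353; c = (6·(-10588) − 176·(-182))/31064 = -3937/3883.
At x = 5: ẑ = (-209/353)·(1) + (-3937/3883)·(25) = -100724/3883.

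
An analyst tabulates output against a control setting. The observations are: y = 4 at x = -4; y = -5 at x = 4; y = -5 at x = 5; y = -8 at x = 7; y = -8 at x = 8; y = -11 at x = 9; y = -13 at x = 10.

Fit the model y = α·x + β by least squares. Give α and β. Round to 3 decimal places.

Setting ∂/∂α … = 0 gives: 351·α + 39·β = -410;  39·α + 7·β = -46.
(Σx·x = 351, Σx = 39, Σ1 = 7, Σx·y = -410, Σy = -46.)
det = 351·7 − 39² = 936.
α = ((-410)·7 − 39·(-46))/936 = -269/234; β = (351·(-46) − 39·(-410))/936 = -1/6.

α = -1.150, β = -0.167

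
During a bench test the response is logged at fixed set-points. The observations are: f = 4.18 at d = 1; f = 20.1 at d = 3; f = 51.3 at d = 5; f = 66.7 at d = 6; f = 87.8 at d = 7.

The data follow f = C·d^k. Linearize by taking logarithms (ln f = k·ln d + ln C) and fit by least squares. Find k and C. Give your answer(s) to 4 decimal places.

k = 1.5679, C = 4.0052

With ln fᵢ as the transformed response and ln dᵢ as the regressor:
Σln d = 6.4457, Σ(ln d)² = 10.7942, Σln f = 17.0440, Σln d·ln f = 25.8679.
Equations: 10.7942·k + 6.4457·ln C = 25.8679;  6.4457·k + 5·ln C = 17.0440.
Solving (det = 12.4237): k = 1.56787, ln C = 1.38758, so C = exp(1.38758) = 4.00516.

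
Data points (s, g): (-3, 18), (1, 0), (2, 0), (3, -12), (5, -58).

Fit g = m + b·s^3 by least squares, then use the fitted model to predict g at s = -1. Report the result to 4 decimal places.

ĝ = 3.2703

Sums needed: Σ1 = 5, Σs^3 = 134, Σs^3·s^3 = 17148.
For Mᵀg: Σg = -52, Σs^3·g = -8060.
MᵀM·[m, b]ᵀ = Mᵀg becomes [[5, 134]; [134, 17148]]·[m, b]ᵀ = [-52, -8060]ᵀ.
Determinant 5·17148 − 134² = 67784.
m = ((-52)·17148 − 134·(-8060))/67784 = 23543/8473; b = (5·(-8060) − 134·(-52))/67784 = -8333/16946.
At s = -1: ĝ = (23543/8473)·(1) + (-8333/16946)·(-1) = 55419/16946.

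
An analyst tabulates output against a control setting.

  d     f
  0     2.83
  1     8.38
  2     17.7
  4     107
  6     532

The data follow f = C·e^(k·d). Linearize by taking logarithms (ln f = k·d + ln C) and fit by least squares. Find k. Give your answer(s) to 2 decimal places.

With ln fᵢ as the transformed response and dᵢ as the regressor:
Σd = 13.0000, Σ(d)² = 57.0000, Σln f = 16.9892, Σd·ln f = 64.2242.
Equations: 57.0000·k + 13.0000·ln C = 64.2242;  13.0000·k + 5·ln C = 16.9892.
Solving (det = 116.0000): k = 0.86432, ln C = 1.15059.

k = 0.86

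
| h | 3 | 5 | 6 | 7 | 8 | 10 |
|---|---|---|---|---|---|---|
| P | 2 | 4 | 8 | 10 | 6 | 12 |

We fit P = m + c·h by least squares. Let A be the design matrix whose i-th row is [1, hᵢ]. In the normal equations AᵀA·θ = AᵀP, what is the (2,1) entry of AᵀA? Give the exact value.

39

Row 2 ↔ basis h, column 1 ↔ basis 1, so (AᵀA)_{2,1} = Σᵢ h = (3)·(1) + (5)·(1) + (6)·(1) + (7)·(1) + (8)·(1) + (10)·(1) = 39.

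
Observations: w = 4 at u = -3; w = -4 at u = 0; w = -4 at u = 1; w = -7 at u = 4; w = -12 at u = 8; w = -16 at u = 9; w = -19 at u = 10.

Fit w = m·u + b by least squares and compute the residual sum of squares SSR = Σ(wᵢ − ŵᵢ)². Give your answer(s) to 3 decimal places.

SSR = 15.348

Compute the Gram sums: Σu·u = 271, Σu = 29, Σ1 = 7.
Moment sums: Σu·w = -474, Σw = -58.
So MᵀM·[m, b]ᵀ = Mᵀw: [[271, 29]; [29, 7]]·[m, b]ᵀ = [-474, -58]ᵀ.
Eliminating b: 7·(row 1) − 29·(row 2) gives 1056·m = 7·(-474) − 29·(-58) = -1636, so m = -409/264.
Then b = ((-58) − 29·(-409/264))/7 = -493/264.
Residuals: 161/132, -563/264, -7/12, 281/264, 199/88, -25/132, -433/264; SSR = 1013/66.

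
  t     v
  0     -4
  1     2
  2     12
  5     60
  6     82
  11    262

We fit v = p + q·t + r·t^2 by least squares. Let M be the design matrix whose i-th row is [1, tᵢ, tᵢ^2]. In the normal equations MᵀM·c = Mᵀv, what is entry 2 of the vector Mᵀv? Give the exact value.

3700

Entry 2 ↔ basis t, so (Mᵀv)_{2} = Σᵢ (t)·vᵢ = (0)·(-4) + (1)·(2) + (2)·(12) + (5)·(60) + (6)·(82) + (11)·(262) = 3700.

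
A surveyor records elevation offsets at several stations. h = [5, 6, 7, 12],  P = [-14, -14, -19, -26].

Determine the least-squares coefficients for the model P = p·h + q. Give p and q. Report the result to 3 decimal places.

Entries of AᵀA: Σh·h = 254, Σh = 30, Σ1 = 4.
And Σh·P = -599, ΣP = -73.
Normal equations: [[254, 30]; [30, 4]]·[p, q]ᵀ = [-599, -73]ᵀ.
Determinant 254·4 − 30² = 116.
p = ((-599)·4 − 30·(-73))/116 = -103/58; q = (254·(-73) − 30·(-599))/116 = -143/29.

p = -1.776, q = -4.931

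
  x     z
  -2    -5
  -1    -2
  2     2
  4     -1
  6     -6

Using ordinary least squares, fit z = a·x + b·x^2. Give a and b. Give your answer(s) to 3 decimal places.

Forming AᵀA = [[61, 279]; [279, 1585]] and Aᵀz = [-24, -246]ᵀ gives AᵀA·[a, b]ᵀ = Aᵀz.
Δ = 61·1585 − 279² = 18844.
a = ((-24)·1585 − 279·(-246))/18844 = 15297/9422; b = (61·(-246) − 279·(-24))/18844 = -4155/9422.

a = 1.624, b = -0.441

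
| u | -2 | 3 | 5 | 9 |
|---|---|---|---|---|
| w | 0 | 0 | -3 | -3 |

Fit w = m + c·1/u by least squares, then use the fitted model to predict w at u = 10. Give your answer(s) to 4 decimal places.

ŵ = -1.6122

Setting ∂/∂m … = 0 gives: 4·m + (13/90)·c = -6;  (13/90)·m + (3349/8100)·c = -14/15.
(Σ1 = 4, Σ1/u = 13/90, Σ1/u·1/u = 3349/8100, Σw = -6, Σ1/u·w = -14/15.)
Δ = 4·(3349/8100) − (13/90)² = 4409/2700.
m = ((-6)·(3349/8100) − (13/90)·(-14/15))/(4409/2700) = -6334/4409; c = (4·(-14/15) − (13/90)·(-6))/(4409/2700) = -7740/4409.
At u = 10: ŵ = (-6334/4409)·(1) + (-7740/4409)·(1/10) = -7108/4409.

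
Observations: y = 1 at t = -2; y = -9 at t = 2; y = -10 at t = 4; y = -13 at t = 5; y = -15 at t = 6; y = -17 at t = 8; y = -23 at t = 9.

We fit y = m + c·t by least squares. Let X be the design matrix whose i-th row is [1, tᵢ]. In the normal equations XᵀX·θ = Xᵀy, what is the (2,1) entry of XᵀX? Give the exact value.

32

Row 2 ↔ basis t, column 1 ↔ basis 1, so (XᵀX)_{2,1} = Σᵢ t = (-2)·(1) + (2)·(1) + (4)·(1) + (5)·(1) + (6)·(1) + (8)·(1) + (9)·(1) = 32.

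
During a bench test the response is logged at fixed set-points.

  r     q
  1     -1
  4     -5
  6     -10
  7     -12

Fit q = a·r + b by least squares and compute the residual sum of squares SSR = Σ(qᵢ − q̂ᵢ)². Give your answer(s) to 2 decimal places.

SSR = 1.57

XᵀX·[a, b]ᵀ = Xᵀq reads: 102·a + 18·b = -165;  18·a + 4·b = -28.
(Σr·r = 102, Σr = 18, Σ1 = 4, Σr·q = -165, Σq = -28.)
Determinant 102·4 − 18² = 84.
a = ((-165)·4 − 18·(-28))/84 = -13/7; b = (102·(-28) − 18·(-165))/84 = 19/14.
Residuals: -1/2, 15/14, -3/14, -5/14; SSR = 11/7.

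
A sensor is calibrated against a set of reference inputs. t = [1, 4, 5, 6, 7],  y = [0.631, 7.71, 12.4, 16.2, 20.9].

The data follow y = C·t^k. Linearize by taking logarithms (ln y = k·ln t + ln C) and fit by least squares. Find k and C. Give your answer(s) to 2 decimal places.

k = 1.81, C = 0.63

Linearized form: ln y = k·ln t + ln C. From the 5 transformed points,
Σln t = 6.7334, Σ(ln t)² = 11.5091, Σln y = 9.9245, Σln t·ln y = 17.7888.
Equations: 11.5091·k + 6.7334·ln C = 17.7888;  6.7334·k + 5·ln C = 9.9245.
Δ = 11.5091·5 − (6.7334)² = 12.2067; k = (17.7888·5 − 6.7334·9.9245)/12.2067 = 1.81196, ln C = (11.5091·9.9245 − 6.7334·17.7888)/12.2067 = -0.45523, so C = exp(-0.45523) = 0.63430.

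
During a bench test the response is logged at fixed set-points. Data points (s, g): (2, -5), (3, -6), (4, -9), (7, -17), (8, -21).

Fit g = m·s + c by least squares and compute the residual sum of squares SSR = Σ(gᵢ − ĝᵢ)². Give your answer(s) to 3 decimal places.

SSR = 2.530

Setting ∂/∂m … = 0 gives: 142·m + 24·c = -351;  24·m + 5·c = -58.
(Σs·s = 142, Σs = 24, Σ1 = 5, Σs·g = -351, Σg = -58.)
Eliminating c: 5·(row 1) − 24·(row 2) gives 134·m = 5·(-351) − 24·(-58) = -363, so m = -363/134.
Then c = ((-58) − 24·(-363/134))/5 = 94/67.
Residuals: -66/67, 97/134, 29/67, 75/134, -49/67; SSR = 339/134.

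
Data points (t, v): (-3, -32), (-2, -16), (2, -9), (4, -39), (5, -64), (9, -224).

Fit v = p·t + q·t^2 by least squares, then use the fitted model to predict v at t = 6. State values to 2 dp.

v̂ = -95.50

Forming MᵀM = [[139, 891]; [891, 7555]] and Mᵀv = [-2382, -20756]ᵀ gives MᵀM·[p, q]ᵀ = Mᵀv.
Eliminating q: 7555·(row 1) − 891·(row 2) gives 256264·p = 7555·(-2382) − 891·(-20756) = 497586, so p = 248793/128132.
Then q = ((-20756) − 891·(248793/128132))/7555 = -381361/128132.
At t = 6: v̂ = (248793/128132)·(6) + (-381361/128132)·(36) = -6118119/64066.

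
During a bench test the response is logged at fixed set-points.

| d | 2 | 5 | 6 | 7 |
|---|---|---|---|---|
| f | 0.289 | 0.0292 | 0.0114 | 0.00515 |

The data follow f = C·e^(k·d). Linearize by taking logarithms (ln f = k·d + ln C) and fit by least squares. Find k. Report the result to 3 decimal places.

Taking logs, ln f = k·d + ln C, so regress ln f on d.
AᵀA = [[114.0000, 20.0000]; [20.0000, 4]], rhs = [-83.8768, -14.5178]ᵀ  (here Σd = 20.0000, Σ(d)² = 114.0000, Σln f = -14.5178, Σd·ln f = -83.8768).
Slope k = (n·Σd·ln f − Σd·Σln f)/(n·Σ(d)² − (Σd)²) = (4·-83.8768 − 20.0000·-14.5178)/56.0000 = -0.80626; ln C = (Σln f − k·Σd)/n = 0.40186.

k = -0.806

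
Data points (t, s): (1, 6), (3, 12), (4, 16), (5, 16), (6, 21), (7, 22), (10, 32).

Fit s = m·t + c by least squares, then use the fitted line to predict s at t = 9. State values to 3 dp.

The normal system MᵀM·[m, c]ᵀ = Mᵀs is [[236, 36]; [36, 7]]·[m, c]ᵀ = [786, 125]ᵀ.
Δ = 236·7 − 36² = 356.
m = (786·7 − 36·125)/356 = 501/178; c = (236·125 − 36·786)/356 = 301/89.
At t = 9: ŝ = (501/178)·(9) + (301/89)·(1) = 5111/178.

ŝ = 28.713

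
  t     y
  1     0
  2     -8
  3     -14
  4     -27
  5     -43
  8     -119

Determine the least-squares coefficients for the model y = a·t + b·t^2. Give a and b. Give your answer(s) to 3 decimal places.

Setting ∂/∂a … = 0 gives: 119·a + 737·b = -1333;  737·a + 5075·b = -9281.
(Σt·t = 119, Σt·t^2 = 737, Σt^2·t^2 = 5075, Σt·y = -1333, Σt^2·y = -9281.)
det = 119·5075 − 737² = 60756.
a = ((-1333)·5075 − 737·(-9281))/60756 = 37561/30378; b = (119·(-9281) − 737·(-1333))/60756 = -61009/30378.

a = 1.236, b = -2.008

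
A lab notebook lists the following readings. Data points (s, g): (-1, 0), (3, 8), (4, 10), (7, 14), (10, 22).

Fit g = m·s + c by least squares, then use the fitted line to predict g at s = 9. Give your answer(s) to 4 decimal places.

MᵀM·[m, c]ᵀ = Mᵀg reads: 175·m + 23·c = 382;  23·m + 5·c = 54.
det = 175·5 − 23² = 346.
m = (382·5 − 23·54)/346 = 334/173; c = (175·54 − 23·382)/346 = 332/173.
At s = 9: ĝ = (334/173)·(9) + (332/173)·(1) = 3338/173.

ĝ = 19.2948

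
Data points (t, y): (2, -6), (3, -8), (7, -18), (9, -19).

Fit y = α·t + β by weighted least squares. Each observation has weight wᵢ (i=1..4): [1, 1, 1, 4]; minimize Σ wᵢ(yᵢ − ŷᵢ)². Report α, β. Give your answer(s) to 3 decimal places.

The normal system XᵀWX·[α, β]ᵀ = XᵀWy is [[386, 48]; [48, 7]]·[α, β]ᵀ = [-846, -108]ᵀ.
Eliminating β: 7·(row 1) − 48·(row 2) gives 398·α = 7·(-846) − 48·(-108) = -738, so α = -369/199.
Then β = ((-108) − 48·(-369/199))/7 = -540/199.

α = -1.854, β = -2.714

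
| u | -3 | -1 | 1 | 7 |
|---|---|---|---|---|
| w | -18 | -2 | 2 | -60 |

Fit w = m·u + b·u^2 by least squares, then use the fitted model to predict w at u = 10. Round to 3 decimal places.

ŵ = -129.362

Compute the Gram sums: Σu·u = 60, Σu·u^2 = 316, Σu^2·u^2 = 2484.
For Aᵀw: Σu·w = -362, Σu^2·w = -3102.
So AᵀA·[m, b]ᵀ = Aᵀw: [[60, 316]; [316, 2484]]·[m, b]ᵀ = [-362, -3102]ᵀ.
det = 60·2484 − 316² = 49184.
m = ((-362)·2484 − 316·(-3102))/49184 = 2532/1537; b = (60·(-3102) − 316·(-362))/49184 = -4483/3074.
At u = 10: ŵ = (2532/1537)·(10) + (-4483/3074)·(100) = -198830/1537.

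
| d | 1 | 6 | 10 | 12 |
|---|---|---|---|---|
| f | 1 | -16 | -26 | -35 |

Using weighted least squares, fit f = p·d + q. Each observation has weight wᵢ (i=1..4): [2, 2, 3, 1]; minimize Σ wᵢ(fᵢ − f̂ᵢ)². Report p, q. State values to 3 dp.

Sums needed: Σwᵢ·d·d = 518, Σwᵢ·d = 56, Σwᵢ·1 = 8.
Right-hand side: Σwᵢ·d·f = -1390, Σwᵢ·f = -143.
Δ = 518·8 − 56² = 1008.
p = ((-1390)·8 − 56·(-143))/1008 = -389/126; q = (518·(-143) − 56·(-1390))/1008 = 269/72.

p = -3.087, q = 3.736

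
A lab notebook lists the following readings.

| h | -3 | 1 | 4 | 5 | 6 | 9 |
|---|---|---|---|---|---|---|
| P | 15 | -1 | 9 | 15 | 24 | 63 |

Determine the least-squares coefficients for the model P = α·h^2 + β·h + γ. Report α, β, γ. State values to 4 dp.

AᵀA·[α, β, γ]ᵀ = AᵀP reads: 8820·α + 1108·β + 168·γ = 6620;  1108·α + 168·β + 22·γ = 776;  168·α + 22·β + 6·γ = 125.
(Σh^2·h^2 = 8820, Σh^2·h = 1108, Σh^2 = 168, Σh·h = 168, Σh = 22, Σ1 = 6, Σh^2·P = 6620, Σh·P = 776, ΣP = 125.)
Inverting the 3×3 Gram matrix, [α, β, γ]ᵀ = [29047/29350, -56881/29350, 3353/14675]ᵀ.

α = 0.9897, β = -1.9380, γ = 0.2285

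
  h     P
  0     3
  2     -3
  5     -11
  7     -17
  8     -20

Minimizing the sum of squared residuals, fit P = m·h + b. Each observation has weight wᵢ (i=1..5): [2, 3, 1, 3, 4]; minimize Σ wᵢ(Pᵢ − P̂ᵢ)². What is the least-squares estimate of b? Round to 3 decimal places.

b = 2.882

Forming XᵀWX = [[440, 64]; [64, 13]] and XᵀWP = [-1070, -145]ᵀ gives XᵀWX·[m, b]ᵀ = XᵀWP.
det = 440·13 − 64² = 1624.
m = ((-1070)·13 − 64·(-145))/1624 = -2315/812; b = (440·(-145) − 64·(-1070))/1624 = 585/203.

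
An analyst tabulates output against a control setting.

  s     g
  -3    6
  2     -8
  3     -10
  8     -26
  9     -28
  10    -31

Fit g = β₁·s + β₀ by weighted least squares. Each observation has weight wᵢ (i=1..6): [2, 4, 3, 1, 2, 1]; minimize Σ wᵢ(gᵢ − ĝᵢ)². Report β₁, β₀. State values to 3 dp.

β₁ = -2.869, β₀ = -2.168

Compute the Gram sums: Σwᵢ·s·s = 387, Σwᵢ·s = 47, Σwᵢ·1 = 13.
For XᵀWg: Σwᵢ·s·g = -1212, Σwᵢ·g = -163.
So XᵀWX·[β₁, β₀]ᵀ = XᵀWg: [[387, 47]; [47, 13]]·[β₁, β₀]ᵀ = [-1212, -163]ᵀ.
Δ = 387·13 − 47² = 2822.
β₁ = ((-1212)·13 − 47·(-163))/2822 = -8095/2822; β₀ = (387·(-163) − 47·(-1212))/2822 = -6117/2822.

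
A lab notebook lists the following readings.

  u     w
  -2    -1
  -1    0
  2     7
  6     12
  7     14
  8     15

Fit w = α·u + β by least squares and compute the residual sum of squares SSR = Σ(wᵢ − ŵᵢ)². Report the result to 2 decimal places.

From the data, Σu·u = 158, Σu = 20, Σ1 = 6.
For Mᵀw: Σu·w = 306, Σw = 47.
Normal equations: [[158, 20]; [20, 6]]·[α, β]ᵀ = [306, 47]ᵀ.
Δ = 158·6 − 20² = 548.
α = (306·6 − 20·47)/548 = 224/137; β = (158·47 − 20·306)/548 = 653/274.
Residuals: -31/274, -205/274, 369/274, -53/274, 47/274, -127/274; SSR = 731/274.

SSR = 2.67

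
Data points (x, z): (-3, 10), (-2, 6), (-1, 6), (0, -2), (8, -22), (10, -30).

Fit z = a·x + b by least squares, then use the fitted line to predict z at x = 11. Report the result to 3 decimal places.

ẑ = -32.216

MᵀM·[a, b]ᵀ = Mᵀz reads: 178·a + 12·b = -524;  12·a + 6·b = -32.
Determinant 178·6 − 12² = 924.
a = ((-524)·6 − 12·(-32))/924 = -230/77; b = (178·(-32) − 12·(-524))/924 = 148/231.
At x = 11: ẑ = (-230/77)·(11) + (148/231)·(1) = -7442/231.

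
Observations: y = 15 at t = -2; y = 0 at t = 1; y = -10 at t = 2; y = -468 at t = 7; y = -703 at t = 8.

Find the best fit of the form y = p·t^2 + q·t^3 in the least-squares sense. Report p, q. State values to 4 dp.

Compute the Gram sums: Σt^2·t^2 = 6530, Σt^2·t^3 = 49576, Σt^3·t^3 = 379922.
Moment sums: Σt^2·y = -67904, Σt^3·y = -520660.
So AᵀA·[p, q]ᵀ = Aᵀy: [[6530, 49576]; [49576, 379922]]·[p, q]ᵀ = [-67904, -520660]ᵀ.
Determinant 6530·379922 − 49576² = 23110884.
p = ((-67904)·379922 − 49576·(-520660))/23110884 = 389352/641969; q = (6530·(-520660) − 49576·(-67904))/23110884 = -930586/641969.

p = 0.6065, q = -1.4496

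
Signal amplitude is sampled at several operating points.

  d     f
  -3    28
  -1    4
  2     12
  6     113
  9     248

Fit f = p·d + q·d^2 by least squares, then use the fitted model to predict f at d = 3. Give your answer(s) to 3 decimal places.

AᵀA·[p, q]ᵀ = Aᵀf reads: 131·p + 925·q = 2846;  925·p + 7955·q = 24460.
(Σd·d = 131, Σd·d^2 = 925, Σd^2·d^2 = 7955, Σd·f = 2846, Σd^2·f = 24460.)
Determinant 131·7955 − 925² = 186480.
p = (2846·7955 − 925·24460)/186480 = 13/168; q = (131·24460 − 925·2846)/186480 = 19057/6216.
At d = 3: f̂ = (13/168)·(3) + (19057/6216)·(9) = 2059/74.

f̂ = 27.824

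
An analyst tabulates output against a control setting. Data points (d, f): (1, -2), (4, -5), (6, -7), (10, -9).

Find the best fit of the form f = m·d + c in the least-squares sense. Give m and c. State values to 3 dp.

Setting ∂/∂m … = 0 gives: 153·m + 21·c = -154;  21·m + 4·c = -23.
Eliminating c: 4·(row 1) − 21·(row 2) gives 171·m = 4·(-154) − 21·(-23) = -133, so m = -7/9.
Then c = ((-23) − 21·(-7/9))/4 = -5/3.

m = -0.778, c = -1.667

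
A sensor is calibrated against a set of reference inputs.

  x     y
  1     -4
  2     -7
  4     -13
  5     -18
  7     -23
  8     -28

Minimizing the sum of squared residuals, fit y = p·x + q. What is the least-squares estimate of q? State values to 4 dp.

With design matrix A, AᵀA = [[159, 27]; [27, 6]] and Aᵀy = [-545, -93]ᵀ.
Δ = 159·6 − 27² = 225.
p = ((-545)·6 − 27·(-93))/225 = -253/75; q = (159·(-93) − 27·(-545))/225 = -8/25.

q = -0.3200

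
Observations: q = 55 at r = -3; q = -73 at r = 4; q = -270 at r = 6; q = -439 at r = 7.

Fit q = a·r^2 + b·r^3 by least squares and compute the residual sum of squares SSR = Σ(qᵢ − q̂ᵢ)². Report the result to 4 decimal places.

SSR = 3.8932

From the data, Σr^2·r^2 = 4034, Σr^2·r^3 = 25364, Σr^3·r^3 = 169130.
For Xᵀq: Σr^2·q = -31904, Σr^3·q = -215054.
XᵀX·[a, b]ᵀ = Xᵀq becomes [[4034, 25364]; [25364, 169130]]·[a, b]ᵀ = [-31904, -215054]ᵀ.
Eliminating b: 169130·(row 1) − 25364·(row 2) gives 38937924·a = 169130·(-31904) − 25364·(-215054) = 58706136, so a = 1630726/1081609.
Then b = ((-215054) − 25364·(1630726/1081609))/169130 = -1619855/1081609.
Residuals: 1075876/1081609, -1378353/1081609, -851886/1081609, 878340/1081609; SSR = 4210909/1081609.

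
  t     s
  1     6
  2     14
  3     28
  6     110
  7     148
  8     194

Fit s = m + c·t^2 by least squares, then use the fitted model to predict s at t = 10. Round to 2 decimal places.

Entries of AᵀA: Σ1 = 6, Σt^2 = 163, Σt^2·t^2 = 7891.
Moment sums: Σs = 500, Σt^2·s = 23942.
Normal equations: [[6, 163]; [163, 7891]]·[m, c]ᵀ = [500, 23942]ᵀ.
det = 6·7891 − 163² = 20777.
m = (500·7891 − 163·23942)/20777 = 42954/20777; c = (6·23942 − 163·500)/20777 = 62152/20777.
At t = 10: ŝ = (42954/20777)·(1) + (62152/20777)·(100) = 6258154/20777.

ŝ = 301.21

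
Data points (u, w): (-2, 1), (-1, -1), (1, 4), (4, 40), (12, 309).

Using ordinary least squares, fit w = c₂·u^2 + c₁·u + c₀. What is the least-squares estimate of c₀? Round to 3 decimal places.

c₀ = -0.929

AᵀA·[c₂, c₁, c₀]ᵀ = Aᵀw reads: 21010·c₂ + 1784·c₁ + 166·c₀ = 45143;  1784·c₂ + 166·c₁ + 14·c₀ = 3871;  166·c₂ + 14·c₁ + 5·c₀ = 353.
(Σu^2·u^2 = 21010, Σu^2·u = 1784, Σu^2 = 166, Σu·u = 166, Σu = 14, Σ1 = 5, Σu^2·w = 45143, Σu·w = 3871, Σw = 353.)
Row-reducing yields c₂ = 362801/187466, c₁ = 487243/187466, c₀ = -87087/93733.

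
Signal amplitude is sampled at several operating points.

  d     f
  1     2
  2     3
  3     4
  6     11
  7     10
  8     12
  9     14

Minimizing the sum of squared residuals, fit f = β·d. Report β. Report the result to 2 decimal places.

β = 1.55

Sums needed: Σd·d = 244.
Right-hand side: Σd·f = 378.
So XᵀX·[β]ᵀ = Xᵀf: [[244]]·[β]ᵀ = [378]ᵀ.
Hence β = 378 / 244 ≈ 1.54918.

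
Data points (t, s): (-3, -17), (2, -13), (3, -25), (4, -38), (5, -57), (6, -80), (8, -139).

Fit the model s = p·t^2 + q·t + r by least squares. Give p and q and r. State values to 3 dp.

Normal-equation sums: Σt^2·t^2 = 6451, Σt^2·t = 925, Σt^2 = 163, Σt·t = 163, Σt = 25, Σ1 = 7.
Right-hand side: Σt^2·s = -14239, Σt·s = -2079, Σs = -369.
AᵀA·[p, q, r]ᵀ = Aᵀs becomes [[6451, 925, 163]; [925, 163, 25]; [163, 25, 7]]·[p, q, r]ᵀ = [-14239, -2079, -369]ᵀ.
Row-reducing yields p = -45287/22806, q = -12424/11403, r = -8417/3258.

p = -1.986, q = -1.090, r = -2.583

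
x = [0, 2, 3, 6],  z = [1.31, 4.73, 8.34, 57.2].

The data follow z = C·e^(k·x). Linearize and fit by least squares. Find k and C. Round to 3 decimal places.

With ln zᵢ as the transformed response and xᵢ as the regressor:
AᵀA = [[49.0000, 11.0000]; [11.0000, 4]], rhs = [33.7504, 7.9916]ᵀ  (here Σx = 11.0000, Σ(x)² = 49.0000, Σln z = 7.9916, Σx·ln z = 33.7504).
Slope k = (n·Σx·ln z − Σx·Σln z)/(n·Σ(x)² − (Σx)²) = (4·33.7504 − 11.0000·7.9916)/75.0000 = 0.62792; ln C = (Σln z − k·Σx)/n = 0.27111, so C = exp(0.27111) = 1.31141.

k = 0.628, C = 1.311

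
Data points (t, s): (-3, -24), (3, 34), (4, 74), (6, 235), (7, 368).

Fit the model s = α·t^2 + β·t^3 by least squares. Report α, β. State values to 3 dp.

Sums needed: Σt^2·t^2 = 4115, Σt^2·t^3 = 25607, Σt^3·t^3 = 169859.
Moment sums: Σt^2·s = 27766, Σt^3·s = 183286.
XᵀX·[α, β]ᵀ = Xᵀs becomes [[4115, 25607]; [25607, 169859]]·[α, β]ᵀ = [27766, 183286]ᵀ.
Δ = 4115·169859 − 25607² = 43251336.
α = (27766·169859 − 25607·183286)/43251336 = 318061/600713; β = (4115·183286 − 25607·27766)/43251336 = 600249/600713.

α = 0.529, β = 0.999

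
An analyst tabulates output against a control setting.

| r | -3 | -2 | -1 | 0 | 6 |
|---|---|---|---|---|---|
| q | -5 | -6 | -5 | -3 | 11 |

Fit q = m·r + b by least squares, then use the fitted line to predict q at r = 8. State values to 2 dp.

q̂ = 14.08

The normal equations are: 50·m + 0·b = 98;  0·m + 5·b = -8.
Δ = 50·5 − 0² = 250.
m = (98·5 − 0·(-8))/250 = 49/25; b = (50·(-8) − 0·98)/250 = -8/5.
At r = 8: q̂ = (49/25)·(8) + (-8/5)·(1) = 352/25.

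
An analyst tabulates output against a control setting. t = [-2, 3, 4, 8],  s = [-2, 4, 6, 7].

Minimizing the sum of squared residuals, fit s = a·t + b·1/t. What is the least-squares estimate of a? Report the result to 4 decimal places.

Compute the Gram sums: Σt·t = 93, Σt·1/t = 4, Σ1/t·1/t = 253/576.
And Σt·s = 96, Σ1/t·s = 113/24.
So MᵀM·[a, b]ᵀ = Mᵀs: [[93, 4]; [4, 253/576]]·[a, b]ᵀ = [96, 113/24]ᵀ.
Determinant 93·(253/576) − 4² = 4771/192.
a = (96·(253/576) − 4·(113/24))/(4771/192) = 4480/4771; b = (93·(113/24) − 4·96)/(4771/192) = 10344/4771.

a = 0.9390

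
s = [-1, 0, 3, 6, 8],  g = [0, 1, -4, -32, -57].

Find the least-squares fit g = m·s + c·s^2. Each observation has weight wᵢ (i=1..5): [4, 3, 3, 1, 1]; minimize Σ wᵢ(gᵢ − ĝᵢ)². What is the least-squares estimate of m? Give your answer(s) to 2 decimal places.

The normal equations are: 131·m + 805·c = -684;  805·m + 5639·c = -4908.
Determinant 131·5639 − 805² = 90684.
m = ((-684)·5639 − 805·(-4908))/90684 = 7822/7557; c = (131·(-4908) − 805·(-684))/90684 = -7694/7557.

m = 1.04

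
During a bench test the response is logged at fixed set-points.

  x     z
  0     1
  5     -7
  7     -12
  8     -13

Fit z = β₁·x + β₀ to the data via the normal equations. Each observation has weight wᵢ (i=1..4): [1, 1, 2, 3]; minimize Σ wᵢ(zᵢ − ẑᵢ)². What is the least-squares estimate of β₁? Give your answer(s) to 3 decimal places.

Sums needed: Σwᵢ·x·x = 315, Σwᵢ·x = 43, Σwᵢ·1 = 7.
For MᵀWz: Σwᵢ·x·z = -515, Σwᵢ·z = -69.
Eliminating β₀: 7·(row 1) − 43·(row 2) gives 356·β₁ = 7·(-515) − 43·(-69) = -638, so β₁ = -319/178.
Then β₀ = ((-69) − 43·(-319/178))/7 = 205/178.

β₁ = -1.792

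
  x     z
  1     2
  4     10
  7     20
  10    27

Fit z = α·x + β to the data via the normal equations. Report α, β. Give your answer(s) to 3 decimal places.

α = 2.833, β = -0.833

The normal equations are: 166·α + 22·β = 452;  22·α + 4·β = 59.
Δ = 166·4 − 22² = 180.
α = (452·4 − 22·59)/180 = 17/6; β = (166·59 − 22·452)/180 = -5/6.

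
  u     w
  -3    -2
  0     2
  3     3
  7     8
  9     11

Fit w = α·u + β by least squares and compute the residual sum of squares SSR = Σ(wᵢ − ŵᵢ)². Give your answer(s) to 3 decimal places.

SSR = 2.719

From the data, Σu·u = 148, Σu = 16, Σ1 = 5.
For Mᵀw: Σu·w = 170, Σw = 22.
So MᵀM·[α, β]ᵀ = Mᵀw: [[148, 16]; [16, 5]]·[α, β]ᵀ = [170, 22]ᵀ.
Eliminating β: 5·(row 1) − 16·(row 2) gives 484·α = 5·170 − 16·22 = 498, so α = 249/242.
Then β = (22 − 16·(249/242))/5 = 134/121.
Residuals: -5/242, 108/121, -289/242, -75/242, 153/242; SSR = 329/121.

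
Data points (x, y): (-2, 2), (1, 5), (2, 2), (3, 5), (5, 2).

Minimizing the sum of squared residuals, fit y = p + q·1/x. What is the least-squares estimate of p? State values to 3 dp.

p = 2.639

Forming AᵀA = [[5, 23/15]; [23/15, 743/450]] and Aᵀy = [16, 106/15]ᵀ gives AᵀA·[p, q]ᵀ = Aᵀy.
Δ = 5·(743/450) − (23/15)² = 2657/450.
p = (16·(743/450) − (23/15)·(106/15))/(2657/450) = 7012/2657; q = (5·(106/15) − (23/15)·16)/(2657/450) = 4860/2657.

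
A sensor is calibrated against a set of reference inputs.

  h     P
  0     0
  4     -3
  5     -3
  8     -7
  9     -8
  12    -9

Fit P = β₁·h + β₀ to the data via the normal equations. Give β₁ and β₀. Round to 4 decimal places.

β₁ = -0.8172, β₀ = 0.1754

From the data, Σh·h = 330, Σh = 38, Σ1 = 6.
Right-hand side: Σh·P = -263, ΣP = -30.
MᵀM·[β₁, β₀]ᵀ = MᵀP becomes [[330, 38]; [38, 6]]·[β₁, β₀]ᵀ = [-263, -30]ᵀ.
Δ = 330·6 − 38² = 536.
β₁ = ((-263)·6 − 38·(-30))/536 = -219/268; β₀ = (330·(-30) − 38·(-263))/536 = 47/268.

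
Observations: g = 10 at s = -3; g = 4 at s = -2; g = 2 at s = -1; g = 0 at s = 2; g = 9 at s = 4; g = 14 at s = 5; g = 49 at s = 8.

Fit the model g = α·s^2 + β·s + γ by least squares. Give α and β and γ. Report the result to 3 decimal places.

Compute the Gram sums: Σs^2·s^2 = 5091, Σs^2·s = 673, Σs^2 = 123, Σs·s = 123, Σs = 13, Σ1 = 7.
And Σs^2·g = 3738, Σs·g = 458, Σg = 88.
AᵀA·[α, β, γ]ᵀ = Aᵀg becomes [[5091, 673, 123]; [673, 123, 13]; [123, 13, 7]]·[α, β, γ]ᵀ = [3738, 458, 88]ᵀ.
Row-reducing yields α = 74995/80482, β = -97443/80482, γ = -62515/40241.

α = 0.932, β = -1.211, γ = -1.554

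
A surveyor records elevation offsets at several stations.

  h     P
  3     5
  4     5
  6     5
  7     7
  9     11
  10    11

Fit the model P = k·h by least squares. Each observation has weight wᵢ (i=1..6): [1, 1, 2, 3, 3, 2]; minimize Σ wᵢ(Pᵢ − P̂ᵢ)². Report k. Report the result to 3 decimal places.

Sums needed: Σwᵢ·h·h = 687.
Right-hand side: Σwᵢ·h·P = 759.
k = 759/687 = 1.1048.

k = 1.105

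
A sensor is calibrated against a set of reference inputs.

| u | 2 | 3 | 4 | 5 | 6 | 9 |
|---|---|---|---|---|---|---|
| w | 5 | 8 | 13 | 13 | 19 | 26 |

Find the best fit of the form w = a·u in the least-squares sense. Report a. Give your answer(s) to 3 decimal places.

Compute the Gram sums: Σu·u = 171.
For Mᵀw: Σu·w = 499.
MᵀM·[a]ᵀ = Mᵀw becomes [[171]]·[a]ᵀ = [499]ᵀ.
a = 499/171 = 2.91813.

a = 2.918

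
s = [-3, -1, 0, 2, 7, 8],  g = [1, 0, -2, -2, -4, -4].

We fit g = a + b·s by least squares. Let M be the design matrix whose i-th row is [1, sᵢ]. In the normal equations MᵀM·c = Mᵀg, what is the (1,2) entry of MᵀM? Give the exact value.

Row 1 ↔ basis 1, column 2 ↔ basis s, so (MᵀM)_{1,2} = Σᵢ s = (1)·(-3) + (1)·(-1) + (1)·(0) + (1)·(2) + (1)·(7) + (1)·(8) = 13.

13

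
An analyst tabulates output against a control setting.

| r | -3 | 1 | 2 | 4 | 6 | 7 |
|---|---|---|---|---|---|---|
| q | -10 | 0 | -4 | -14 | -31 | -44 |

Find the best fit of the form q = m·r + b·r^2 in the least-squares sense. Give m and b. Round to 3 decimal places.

m = 0.403, b = -0.949

From the data, Σr·r = 115, Σr·r^2 = 605, Σr^2·r^2 = 4051.
For Xᵀq: Σr·q = -528, Σr^2·q = -3602.
Δ = 115·4051 − 605² = 99840.
m = ((-528)·4051 − 605·(-3602))/99840 = 20141/49920; b = (115·(-3602) − 605·(-528))/99840 = -9479/9984.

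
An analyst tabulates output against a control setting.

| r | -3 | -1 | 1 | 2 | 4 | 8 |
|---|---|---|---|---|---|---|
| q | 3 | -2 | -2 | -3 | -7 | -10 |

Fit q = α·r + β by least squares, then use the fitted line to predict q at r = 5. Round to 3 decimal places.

The normal equations are: 95·α + 11·β = -123;  11·α + 6·β = -21.
det = 95·6 − 11² = 449.
α = ((-123)·6 − 11·(-21))/449 = -507/449; β = (95·(-21) − 11·(-123))/449 = -642/449.
At r = 5: q̂ = (-507/449)·(5) + (-642/449)·(1) = -3177/449.

q̂ = -7.076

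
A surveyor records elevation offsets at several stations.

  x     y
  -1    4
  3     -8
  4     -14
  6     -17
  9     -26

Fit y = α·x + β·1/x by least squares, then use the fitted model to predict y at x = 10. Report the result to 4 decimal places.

Compute the Gram sums: Σx·x = 143, Σx·1/x = 5, Σ1/x·1/x = 1573/1296.
Right-hand side: Σx·y = -420, Σ1/x·y = -143/9.
So AᵀA·[α, β]ᵀ = Aᵀy: [[143, 5]; [5, 1573/1296]]·[α, β]ᵀ = [-420, -143/9]ᵀ.
Eliminating β: (1573/1296)·(row 1) − 5·(row 2) gives (192539/1296)·α = (1573/1296)·(-420) − 5·(-143/9) = -46475/108, so α = -557700/192539.
Then β = ((-143/9) − 5·(-557700/192539))/(1573/1296) = -223056/192539.
At x = 10: ŷ = (-557700/192539)·(10) + (-223056/192539)·(1/10) = -27996528/962695.

ŷ = -29.0814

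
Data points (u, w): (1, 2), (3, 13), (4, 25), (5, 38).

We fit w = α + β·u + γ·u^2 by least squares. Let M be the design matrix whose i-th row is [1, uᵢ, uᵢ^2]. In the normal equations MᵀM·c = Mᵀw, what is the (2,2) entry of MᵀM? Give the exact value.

Row 2 ↔ basis u, column 2 ↔ basis u, so (MᵀM)_{2,2} = Σᵢ (u)·(u) = (1)·(1) + (3)·(3) + (4)·(4) + (5)·(5) = 51.

51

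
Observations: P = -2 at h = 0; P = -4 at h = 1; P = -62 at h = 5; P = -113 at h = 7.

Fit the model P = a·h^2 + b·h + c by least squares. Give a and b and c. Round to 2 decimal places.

a = -2.00, b = -2.01, c = -1.18

Sums needed: Σh^2·h^2 = 3027, Σh^2·h = 469, Σh^2 = 75, Σh·h = 75, Σh = 13, Σ1 = 4.
Right-hand side: Σh^2·P = -7091, Σh·P = -1105, ΣP = -181.
So AᵀA·[a, b, c]ᵀ = AᵀP: [[3027, 469, 75]; [469, 75, 13]; [75, 13, 4]]·[a, b, c]ᵀ = [-7091, -1105, -181]ᵀ.
Solving the 3×3 system (Gaussian elimination) gives a = -4687/2342, b = -4717/2342, c = -1382/1171.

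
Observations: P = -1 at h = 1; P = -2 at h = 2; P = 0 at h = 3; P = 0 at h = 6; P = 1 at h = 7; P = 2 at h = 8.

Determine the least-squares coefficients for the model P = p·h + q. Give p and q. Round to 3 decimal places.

p = 0.434, q = -1.952

From the data, Σh·h = 163, Σh = 27, Σ1 = 6.
Right-hand side: Σh·P = 18, ΣP = 0.
So XᵀX·[p, q]ᵀ = XᵀP: [[163, 27]; [27, 6]]·[p, q]ᵀ = [18, 0]ᵀ.
Eliminating q: 6·(row 1) − 27·(row 2) gives 249·p = 6·18 − 27·0 = 108, so p = 36/83.
Then q = (0 − 27·(36/83))/6 = -162/83.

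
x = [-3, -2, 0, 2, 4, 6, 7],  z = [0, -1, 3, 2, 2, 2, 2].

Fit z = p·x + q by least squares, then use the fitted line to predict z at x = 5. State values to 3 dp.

ẑ = 2.095

Compute the Gram sums: Σx·x = 118, Σx = 14, Σ1 = 7.
Moment sums: Σx·z = 40, Σz = 10.
So AᵀA·[p, q]ᵀ = Aᵀz: [[118, 14]; [14, 7]]·[p, q]ᵀ = [40, 10]ᵀ.
Eliminating q: 7·(row 1) − 14·(row 2) gives 630·p = 7·40 − 14·10 = 140, so p = 2/9.
Then q = (10 − 14·(2/9))/7 = 62/63.
At x = 5: ẑ = (2/9)·(5) + (62/63)·(1) = 44/21.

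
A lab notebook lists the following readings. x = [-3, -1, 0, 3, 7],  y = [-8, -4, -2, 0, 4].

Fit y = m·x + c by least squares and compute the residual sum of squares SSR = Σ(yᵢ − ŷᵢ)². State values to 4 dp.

The normal equations are: 68·m + 6·c = 56;  6·m + 5·c = -10.
(Σx·x = 68, Σx = 6, Σ1 = 5, Σx·y = 56, Σy = -10.)
det = 68·5 − 6² = 304.
m = (56·5 − 6·(-10))/304 = 85/76; c = (68·(-10) − 6·56)/304 = -127/38.
Residuals: -99/76, 35/76, 51/38, -1/76, -37/76; SSR = 75/19.

SSR = 3.9474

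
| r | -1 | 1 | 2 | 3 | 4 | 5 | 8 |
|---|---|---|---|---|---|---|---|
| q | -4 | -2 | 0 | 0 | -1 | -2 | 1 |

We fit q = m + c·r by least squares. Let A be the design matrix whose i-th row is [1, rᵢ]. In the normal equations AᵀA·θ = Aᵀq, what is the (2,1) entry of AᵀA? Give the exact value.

22

Row 2 ↔ basis r, column 1 ↔ basis 1, so (AᵀA)_{2,1} = Σᵢ r = (-1)·(1) + (1)·(1) + (2)·(1) + (3)·(1) + (4)·(1) + (5)·(1) + (8)·(1) = 22.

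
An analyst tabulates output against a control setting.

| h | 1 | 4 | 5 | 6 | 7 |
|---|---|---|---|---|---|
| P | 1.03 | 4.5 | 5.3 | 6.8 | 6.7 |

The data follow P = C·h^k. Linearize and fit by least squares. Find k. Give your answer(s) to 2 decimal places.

Linearized form: ln P = k·ln h + ln C. From the 5 transformed points,
AᵀA = [[11.5091, 6.7334]; [6.7334, 5]], rhs = [11.9052, 7.0204]ᵀ  (here Σln h = 6.7334, Σ(ln h)² = 11.5091, Σln P = 7.0204, Σln h·ln P = 11.9052).
Solving (det = 12.2067): k = 1.00394, ln C = 0.05208.

k = 1.00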